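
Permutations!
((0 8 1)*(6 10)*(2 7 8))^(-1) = (0 1 8 7 2)(6 10)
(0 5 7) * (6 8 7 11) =(0 5 11 6 8 7) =[5, 1, 2, 3, 4, 11, 8, 0, 7, 9, 10, 6]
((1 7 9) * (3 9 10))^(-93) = ((1 7 10 3 9))^(-93) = (1 10 9 7 3)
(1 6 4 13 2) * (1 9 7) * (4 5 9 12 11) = (1 6 5 9 7)(2 12 11 4 13) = [0, 6, 12, 3, 13, 9, 5, 1, 8, 7, 10, 4, 11, 2]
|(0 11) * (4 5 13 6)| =4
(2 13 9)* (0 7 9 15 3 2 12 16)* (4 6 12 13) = [7, 1, 4, 2, 6, 5, 12, 9, 8, 13, 10, 11, 16, 15, 14, 3, 0] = (0 7 9 13 15 3 2 4 6 12 16)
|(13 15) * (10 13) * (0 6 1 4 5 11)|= |(0 6 1 4 5 11)(10 13 15)|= 6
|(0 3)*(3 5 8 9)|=5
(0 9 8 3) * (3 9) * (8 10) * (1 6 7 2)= (0 3)(1 6 7 2)(8 9 10)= [3, 6, 1, 0, 4, 5, 7, 2, 9, 10, 8]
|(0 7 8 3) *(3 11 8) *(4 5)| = |(0 7 3)(4 5)(8 11)| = 6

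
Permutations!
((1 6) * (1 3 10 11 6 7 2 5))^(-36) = (11) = ((1 7 2 5)(3 10 11 6))^(-36)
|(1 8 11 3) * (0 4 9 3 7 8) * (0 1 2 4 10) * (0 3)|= 6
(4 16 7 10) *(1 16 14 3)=(1 16 7 10 4 14 3)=[0, 16, 2, 1, 14, 5, 6, 10, 8, 9, 4, 11, 12, 13, 3, 15, 7]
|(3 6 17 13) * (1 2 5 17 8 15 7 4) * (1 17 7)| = |(1 2 5 7 4 17 13 3 6 8 15)| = 11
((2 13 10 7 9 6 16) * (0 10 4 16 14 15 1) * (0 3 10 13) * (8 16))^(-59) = ((0 13 4 8 16 2)(1 3 10 7 9 6 14 15))^(-59) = (0 13 4 8 16 2)(1 6 10 15 9 3 14 7)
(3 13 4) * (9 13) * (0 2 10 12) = (0 2 10 12)(3 9 13 4) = [2, 1, 10, 9, 3, 5, 6, 7, 8, 13, 12, 11, 0, 4]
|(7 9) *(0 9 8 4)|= |(0 9 7 8 4)|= 5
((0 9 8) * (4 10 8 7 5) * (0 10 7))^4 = ((0 9)(4 7 5)(8 10))^4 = (10)(4 7 5)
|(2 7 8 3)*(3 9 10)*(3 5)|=7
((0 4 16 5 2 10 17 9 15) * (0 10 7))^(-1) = (0 7 2 5 16 4)(9 17 10 15)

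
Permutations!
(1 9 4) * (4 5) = [0, 9, 2, 3, 1, 4, 6, 7, 8, 5] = (1 9 5 4)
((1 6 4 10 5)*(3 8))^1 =((1 6 4 10 5)(3 8))^1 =(1 6 4 10 5)(3 8)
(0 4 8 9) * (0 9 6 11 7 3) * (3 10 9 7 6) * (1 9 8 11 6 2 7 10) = (0 4 11 2 7 1 9 10 8 3) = [4, 9, 7, 0, 11, 5, 6, 1, 3, 10, 8, 2]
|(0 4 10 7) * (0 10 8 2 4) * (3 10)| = 3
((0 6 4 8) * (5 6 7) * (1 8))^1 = ((0 7 5 6 4 1 8))^1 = (0 7 5 6 4 1 8)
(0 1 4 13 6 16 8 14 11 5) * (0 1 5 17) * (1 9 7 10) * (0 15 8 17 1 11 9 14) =[5, 4, 2, 3, 13, 14, 16, 10, 0, 7, 11, 1, 12, 6, 9, 8, 17, 15] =(0 5 14 9 7 10 11 1 4 13 6 16 17 15 8)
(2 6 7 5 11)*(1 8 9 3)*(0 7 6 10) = (0 7 5 11 2 10)(1 8 9 3) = [7, 8, 10, 1, 4, 11, 6, 5, 9, 3, 0, 2]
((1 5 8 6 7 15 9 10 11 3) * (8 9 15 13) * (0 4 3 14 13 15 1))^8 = (0 3 4)(1 6 14 9 15 8 11 5 7 13 10)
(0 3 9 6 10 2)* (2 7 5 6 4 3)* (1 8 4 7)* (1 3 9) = (0 2)(1 8 4 9 7 5 6 10 3) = [2, 8, 0, 1, 9, 6, 10, 5, 4, 7, 3]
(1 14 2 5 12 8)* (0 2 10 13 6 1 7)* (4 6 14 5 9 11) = [2, 5, 9, 3, 6, 12, 1, 0, 7, 11, 13, 4, 8, 14, 10] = (0 2 9 11 4 6 1 5 12 8 7)(10 13 14)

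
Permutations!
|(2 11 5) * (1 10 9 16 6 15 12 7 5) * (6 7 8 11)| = |(1 10 9 16 7 5 2 6 15 12 8 11)| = 12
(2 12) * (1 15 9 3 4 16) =(1 15 9 3 4 16)(2 12) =[0, 15, 12, 4, 16, 5, 6, 7, 8, 3, 10, 11, 2, 13, 14, 9, 1]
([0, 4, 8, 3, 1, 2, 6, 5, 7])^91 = (1 4)(2 5 7 8)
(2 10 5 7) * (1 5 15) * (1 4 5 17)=(1 17)(2 10 15 4 5 7)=[0, 17, 10, 3, 5, 7, 6, 2, 8, 9, 15, 11, 12, 13, 14, 4, 16, 1]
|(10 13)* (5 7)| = |(5 7)(10 13)| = 2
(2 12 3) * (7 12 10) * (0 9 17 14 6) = (0 9 17 14 6)(2 10 7 12 3) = [9, 1, 10, 2, 4, 5, 0, 12, 8, 17, 7, 11, 3, 13, 6, 15, 16, 14]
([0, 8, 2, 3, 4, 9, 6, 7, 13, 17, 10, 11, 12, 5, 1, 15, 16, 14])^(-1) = (1 14 17 9 5 13 8)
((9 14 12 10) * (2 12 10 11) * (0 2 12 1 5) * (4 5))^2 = (0 1 5 2 4)(9 10 14) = ((0 2 1 4 5)(9 14 10)(11 12))^2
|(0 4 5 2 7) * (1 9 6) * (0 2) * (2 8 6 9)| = 15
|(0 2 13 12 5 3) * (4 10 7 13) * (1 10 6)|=11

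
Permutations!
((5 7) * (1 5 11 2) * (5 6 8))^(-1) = (1 2 11 7 5 8 6)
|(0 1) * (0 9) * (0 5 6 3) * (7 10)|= |(0 1 9 5 6 3)(7 10)|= 6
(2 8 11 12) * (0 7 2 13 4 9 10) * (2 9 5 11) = [7, 1, 8, 3, 5, 11, 6, 9, 2, 10, 0, 12, 13, 4] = (0 7 9 10)(2 8)(4 5 11 12 13)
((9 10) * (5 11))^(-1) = (5 11)(9 10)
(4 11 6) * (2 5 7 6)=[0, 1, 5, 3, 11, 7, 4, 6, 8, 9, 10, 2]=(2 5 7 6 4 11)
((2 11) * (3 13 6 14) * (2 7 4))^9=((2 11 7 4)(3 13 6 14))^9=(2 11 7 4)(3 13 6 14)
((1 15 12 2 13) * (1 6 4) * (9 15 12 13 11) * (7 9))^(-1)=((1 12 2 11 7 9 15 13 6 4))^(-1)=(1 4 6 13 15 9 7 11 2 12)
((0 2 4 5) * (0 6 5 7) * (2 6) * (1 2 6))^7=((0 1 2 4 7)(5 6))^7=(0 2 7 1 4)(5 6)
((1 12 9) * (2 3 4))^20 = (1 9 12)(2 4 3) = ((1 12 9)(2 3 4))^20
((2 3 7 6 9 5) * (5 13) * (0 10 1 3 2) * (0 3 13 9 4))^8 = (0 4 6 7 3 5 13 1 10) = ((0 10 1 13 5 3 7 6 4))^8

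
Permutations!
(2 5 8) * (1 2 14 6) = (1 2 5 8 14 6) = [0, 2, 5, 3, 4, 8, 1, 7, 14, 9, 10, 11, 12, 13, 6]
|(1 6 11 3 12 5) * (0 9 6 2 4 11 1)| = 10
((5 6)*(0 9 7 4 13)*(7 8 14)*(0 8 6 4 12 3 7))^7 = (0 14 8 13 4 5 6 9)(3 7 12)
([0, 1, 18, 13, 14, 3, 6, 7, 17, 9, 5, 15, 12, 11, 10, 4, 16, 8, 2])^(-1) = (2 18)(3 5 10 14 4 15 11 13)(8 17)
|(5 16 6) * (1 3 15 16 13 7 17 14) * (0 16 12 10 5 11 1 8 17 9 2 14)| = 17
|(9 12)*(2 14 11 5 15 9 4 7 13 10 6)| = |(2 14 11 5 15 9 12 4 7 13 10 6)| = 12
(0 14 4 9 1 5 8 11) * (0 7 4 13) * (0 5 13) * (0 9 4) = (0 14 9 1 13 5 8 11 7) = [14, 13, 2, 3, 4, 8, 6, 0, 11, 1, 10, 7, 12, 5, 9]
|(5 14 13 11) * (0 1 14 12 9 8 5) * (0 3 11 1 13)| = |(0 13 1 14)(3 11)(5 12 9 8)| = 4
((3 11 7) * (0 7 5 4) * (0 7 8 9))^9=(3 7 4 5 11)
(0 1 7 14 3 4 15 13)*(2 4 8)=[1, 7, 4, 8, 15, 5, 6, 14, 2, 9, 10, 11, 12, 0, 3, 13]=(0 1 7 14 3 8 2 4 15 13)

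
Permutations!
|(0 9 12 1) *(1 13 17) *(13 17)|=|(0 9 12 17 1)|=5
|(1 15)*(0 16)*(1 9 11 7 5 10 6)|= 8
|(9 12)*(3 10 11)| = |(3 10 11)(9 12)| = 6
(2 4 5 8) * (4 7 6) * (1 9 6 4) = (1 9 6)(2 7 4 5 8) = [0, 9, 7, 3, 5, 8, 1, 4, 2, 6]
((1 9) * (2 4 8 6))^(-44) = (9)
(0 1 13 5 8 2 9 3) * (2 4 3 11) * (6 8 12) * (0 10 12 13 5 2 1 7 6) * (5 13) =[7, 13, 9, 10, 3, 5, 8, 6, 4, 11, 12, 1, 0, 2] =(0 7 6 8 4 3 10 12)(1 13 2 9 11)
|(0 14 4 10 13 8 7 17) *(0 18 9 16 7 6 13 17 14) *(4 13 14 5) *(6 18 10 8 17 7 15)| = |(4 8 18 9 16 15 6 14 13 17 10 7 5)| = 13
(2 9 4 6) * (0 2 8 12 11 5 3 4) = [2, 1, 9, 4, 6, 3, 8, 7, 12, 0, 10, 5, 11] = (0 2 9)(3 4 6 8 12 11 5)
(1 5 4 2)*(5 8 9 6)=(1 8 9 6 5 4 2)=[0, 8, 1, 3, 2, 4, 5, 7, 9, 6]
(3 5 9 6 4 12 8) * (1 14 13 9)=(1 14 13 9 6 4 12 8 3 5)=[0, 14, 2, 5, 12, 1, 4, 7, 3, 6, 10, 11, 8, 9, 13]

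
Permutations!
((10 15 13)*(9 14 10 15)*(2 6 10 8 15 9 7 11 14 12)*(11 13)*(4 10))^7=((2 6 4 10 7 13 9 12)(8 15 11 14))^7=(2 12 9 13 7 10 4 6)(8 14 11 15)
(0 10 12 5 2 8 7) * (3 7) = (0 10 12 5 2 8 3 7) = [10, 1, 8, 7, 4, 2, 6, 0, 3, 9, 12, 11, 5]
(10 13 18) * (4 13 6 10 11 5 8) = (4 13 18 11 5 8)(6 10) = [0, 1, 2, 3, 13, 8, 10, 7, 4, 9, 6, 5, 12, 18, 14, 15, 16, 17, 11]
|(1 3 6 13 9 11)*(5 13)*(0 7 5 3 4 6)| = |(0 7 5 13 9 11 1 4 6 3)| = 10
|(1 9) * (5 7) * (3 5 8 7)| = 2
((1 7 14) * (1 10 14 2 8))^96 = (14)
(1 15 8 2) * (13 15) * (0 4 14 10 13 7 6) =(0 4 14 10 13 15 8 2 1 7 6) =[4, 7, 1, 3, 14, 5, 0, 6, 2, 9, 13, 11, 12, 15, 10, 8]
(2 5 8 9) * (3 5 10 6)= (2 10 6 3 5 8 9)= [0, 1, 10, 5, 4, 8, 3, 7, 9, 2, 6]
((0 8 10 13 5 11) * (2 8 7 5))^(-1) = ((0 7 5 11)(2 8 10 13))^(-1) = (0 11 5 7)(2 13 10 8)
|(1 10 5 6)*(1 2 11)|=6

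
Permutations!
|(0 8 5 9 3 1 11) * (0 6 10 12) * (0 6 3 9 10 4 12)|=|(0 8 5 10)(1 11 3)(4 12 6)|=12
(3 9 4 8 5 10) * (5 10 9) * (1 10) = (1 10 3 5 9 4 8) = [0, 10, 2, 5, 8, 9, 6, 7, 1, 4, 3]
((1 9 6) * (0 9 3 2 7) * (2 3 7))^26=(0 9 6 1 7)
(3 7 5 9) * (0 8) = (0 8)(3 7 5 9) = [8, 1, 2, 7, 4, 9, 6, 5, 0, 3]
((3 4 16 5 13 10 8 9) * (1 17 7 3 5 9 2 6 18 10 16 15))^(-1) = ((1 17 7 3 4 15)(2 6 18 10 8)(5 13 16 9))^(-1) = (1 15 4 3 7 17)(2 8 10 18 6)(5 9 16 13)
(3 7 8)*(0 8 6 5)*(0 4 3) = [8, 1, 2, 7, 3, 4, 5, 6, 0] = (0 8)(3 7 6 5 4)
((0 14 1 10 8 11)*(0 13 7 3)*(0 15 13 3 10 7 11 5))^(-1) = ((0 14 1 7 10 8 5)(3 15 13 11))^(-1) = (0 5 8 10 7 1 14)(3 11 13 15)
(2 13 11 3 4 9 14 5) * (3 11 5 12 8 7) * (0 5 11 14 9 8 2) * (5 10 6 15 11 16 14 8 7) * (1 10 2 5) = [2, 10, 13, 4, 7, 0, 15, 3, 1, 9, 6, 8, 5, 16, 12, 11, 14] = (0 2 13 16 14 12 5)(1 10 6 15 11 8)(3 4 7)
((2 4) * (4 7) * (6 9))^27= (6 9)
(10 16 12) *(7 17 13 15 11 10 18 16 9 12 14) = (7 17 13 15 11 10 9 12 18 16 14) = [0, 1, 2, 3, 4, 5, 6, 17, 8, 12, 9, 10, 18, 15, 7, 11, 14, 13, 16]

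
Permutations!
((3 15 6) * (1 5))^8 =(3 6 15) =((1 5)(3 15 6))^8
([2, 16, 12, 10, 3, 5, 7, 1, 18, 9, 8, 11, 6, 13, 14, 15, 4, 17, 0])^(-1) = [18, 7, 0, 4, 16, 5, 12, 6, 10, 9, 3, 11, 2, 13, 14, 15, 1, 17, 8]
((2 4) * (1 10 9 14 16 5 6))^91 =((1 10 9 14 16 5 6)(2 4))^91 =(16)(2 4)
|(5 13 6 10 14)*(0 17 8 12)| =20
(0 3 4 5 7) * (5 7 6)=(0 3 4 7)(5 6)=[3, 1, 2, 4, 7, 6, 5, 0]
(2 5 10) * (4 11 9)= [0, 1, 5, 3, 11, 10, 6, 7, 8, 4, 2, 9]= (2 5 10)(4 11 9)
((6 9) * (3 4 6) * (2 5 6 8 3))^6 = ((2 5 6 9)(3 4 8))^6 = (2 6)(5 9)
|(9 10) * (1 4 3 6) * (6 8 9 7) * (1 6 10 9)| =4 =|(1 4 3 8)(7 10)|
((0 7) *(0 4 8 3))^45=(8)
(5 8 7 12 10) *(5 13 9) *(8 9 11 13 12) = [0, 1, 2, 3, 4, 9, 6, 8, 7, 5, 12, 13, 10, 11] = (5 9)(7 8)(10 12)(11 13)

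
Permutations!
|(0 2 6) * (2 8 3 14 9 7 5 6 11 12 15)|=8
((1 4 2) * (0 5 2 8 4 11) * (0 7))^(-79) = (0 7 11 1 2 5)(4 8)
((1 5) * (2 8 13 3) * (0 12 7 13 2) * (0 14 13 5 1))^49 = ((0 12 7 5)(2 8)(3 14 13))^49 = (0 12 7 5)(2 8)(3 14 13)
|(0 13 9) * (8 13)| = |(0 8 13 9)| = 4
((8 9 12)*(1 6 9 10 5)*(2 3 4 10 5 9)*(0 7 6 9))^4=(0 3 7 4 6 10 2)(1 5 8 12 9)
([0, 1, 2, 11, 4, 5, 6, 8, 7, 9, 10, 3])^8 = [0, 1, 2, 3, 4, 5, 6, 7, 8, 9, 10, 11]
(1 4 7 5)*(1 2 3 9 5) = (1 4 7)(2 3 9 5) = [0, 4, 3, 9, 7, 2, 6, 1, 8, 5]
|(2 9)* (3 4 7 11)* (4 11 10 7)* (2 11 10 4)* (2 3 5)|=4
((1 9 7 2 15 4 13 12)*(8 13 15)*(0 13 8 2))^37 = (0 13 12 1 9 7)(4 15)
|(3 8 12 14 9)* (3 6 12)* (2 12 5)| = 6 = |(2 12 14 9 6 5)(3 8)|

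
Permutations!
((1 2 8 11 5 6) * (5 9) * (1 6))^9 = (1 11)(2 9)(5 8)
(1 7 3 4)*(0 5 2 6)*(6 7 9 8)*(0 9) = (0 5 2 7 3 4 1)(6 9 8) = [5, 0, 7, 4, 1, 2, 9, 3, 6, 8]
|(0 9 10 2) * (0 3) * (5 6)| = |(0 9 10 2 3)(5 6)| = 10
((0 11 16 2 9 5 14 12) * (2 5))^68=(0 16 14)(5 12 11)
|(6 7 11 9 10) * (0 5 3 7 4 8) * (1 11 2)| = 12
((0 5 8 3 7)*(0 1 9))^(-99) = (0 9 1 7 3 8 5)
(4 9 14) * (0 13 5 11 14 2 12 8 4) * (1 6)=(0 13 5 11 14)(1 6)(2 12 8 4 9)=[13, 6, 12, 3, 9, 11, 1, 7, 4, 2, 10, 14, 8, 5, 0]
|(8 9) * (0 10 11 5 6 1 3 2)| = |(0 10 11 5 6 1 3 2)(8 9)| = 8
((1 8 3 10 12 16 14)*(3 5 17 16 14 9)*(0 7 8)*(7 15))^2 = (0 7 5 16 3 12 1 15 8 17 9 10 14)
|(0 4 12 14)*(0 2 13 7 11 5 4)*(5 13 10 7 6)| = |(2 10 7 11 13 6 5 4 12 14)| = 10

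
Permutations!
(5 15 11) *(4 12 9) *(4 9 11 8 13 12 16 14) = (4 16 14)(5 15 8 13 12 11) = [0, 1, 2, 3, 16, 15, 6, 7, 13, 9, 10, 5, 11, 12, 4, 8, 14]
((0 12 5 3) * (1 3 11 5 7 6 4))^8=(0 12 7 6 4 1 3)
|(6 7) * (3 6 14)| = 4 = |(3 6 7 14)|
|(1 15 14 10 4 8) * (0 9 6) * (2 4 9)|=|(0 2 4 8 1 15 14 10 9 6)|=10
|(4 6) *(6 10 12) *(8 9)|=4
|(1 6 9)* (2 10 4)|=|(1 6 9)(2 10 4)|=3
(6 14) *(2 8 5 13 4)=(2 8 5 13 4)(6 14)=[0, 1, 8, 3, 2, 13, 14, 7, 5, 9, 10, 11, 12, 4, 6]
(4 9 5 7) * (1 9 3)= [0, 9, 2, 1, 3, 7, 6, 4, 8, 5]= (1 9 5 7 4 3)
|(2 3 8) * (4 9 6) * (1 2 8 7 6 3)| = |(1 2)(3 7 6 4 9)| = 10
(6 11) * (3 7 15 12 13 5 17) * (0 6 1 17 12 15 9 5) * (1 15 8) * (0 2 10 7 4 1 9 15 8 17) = (0 6 11 8 9 5 12 13 2 10 7 15 17 3 4 1) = [6, 0, 10, 4, 1, 12, 11, 15, 9, 5, 7, 8, 13, 2, 14, 17, 16, 3]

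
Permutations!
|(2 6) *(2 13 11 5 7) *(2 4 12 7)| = |(2 6 13 11 5)(4 12 7)| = 15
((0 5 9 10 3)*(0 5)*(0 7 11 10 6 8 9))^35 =((0 7 11 10 3 5)(6 8 9))^35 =(0 5 3 10 11 7)(6 9 8)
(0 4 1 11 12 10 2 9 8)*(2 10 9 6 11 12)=(0 4 1 12 9 8)(2 6 11)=[4, 12, 6, 3, 1, 5, 11, 7, 0, 8, 10, 2, 9]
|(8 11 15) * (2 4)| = 6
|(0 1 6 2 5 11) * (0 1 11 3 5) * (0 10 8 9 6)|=30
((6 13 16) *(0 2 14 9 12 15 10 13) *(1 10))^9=(0 16 10 15 9 2 6 13 1 12 14)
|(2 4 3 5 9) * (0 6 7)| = 15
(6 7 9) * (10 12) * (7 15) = (6 15 7 9)(10 12) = [0, 1, 2, 3, 4, 5, 15, 9, 8, 6, 12, 11, 10, 13, 14, 7]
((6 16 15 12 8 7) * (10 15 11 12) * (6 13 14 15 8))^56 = (16)(7 14 10)(8 13 15)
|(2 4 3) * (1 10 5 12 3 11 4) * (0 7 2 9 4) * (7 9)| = |(0 9 4 11)(1 10 5 12 3 7 2)| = 28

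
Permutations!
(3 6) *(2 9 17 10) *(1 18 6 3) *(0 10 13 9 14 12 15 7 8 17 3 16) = (0 10 2 14 12 15 7 8 17 13 9 3 16)(1 18 6) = [10, 18, 14, 16, 4, 5, 1, 8, 17, 3, 2, 11, 15, 9, 12, 7, 0, 13, 6]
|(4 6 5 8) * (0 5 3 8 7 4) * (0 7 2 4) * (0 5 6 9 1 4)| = |(0 6 3 8 7 5 2)(1 4 9)| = 21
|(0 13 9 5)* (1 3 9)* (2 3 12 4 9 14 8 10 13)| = 12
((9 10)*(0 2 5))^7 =((0 2 5)(9 10))^7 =(0 2 5)(9 10)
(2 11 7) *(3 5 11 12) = (2 12 3 5 11 7) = [0, 1, 12, 5, 4, 11, 6, 2, 8, 9, 10, 7, 3]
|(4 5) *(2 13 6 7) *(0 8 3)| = |(0 8 3)(2 13 6 7)(4 5)| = 12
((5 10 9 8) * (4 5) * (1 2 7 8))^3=(1 8 10 2 4 9 7 5)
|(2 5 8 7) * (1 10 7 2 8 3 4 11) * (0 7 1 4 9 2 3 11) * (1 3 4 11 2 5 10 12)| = 20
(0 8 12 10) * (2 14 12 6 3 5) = (0 8 6 3 5 2 14 12 10) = [8, 1, 14, 5, 4, 2, 3, 7, 6, 9, 0, 11, 10, 13, 12]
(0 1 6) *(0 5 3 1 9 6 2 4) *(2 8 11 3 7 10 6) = [9, 8, 4, 1, 0, 7, 5, 10, 11, 2, 6, 3] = (0 9 2 4)(1 8 11 3)(5 7 10 6)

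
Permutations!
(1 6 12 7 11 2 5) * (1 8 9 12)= (1 6)(2 5 8 9 12 7 11)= [0, 6, 5, 3, 4, 8, 1, 11, 9, 12, 10, 2, 7]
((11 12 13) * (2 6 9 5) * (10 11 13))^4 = (13)(10 11 12)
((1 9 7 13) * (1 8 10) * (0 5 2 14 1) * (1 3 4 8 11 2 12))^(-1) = (0 10 8 4 3 14 2 11 13 7 9 1 12 5)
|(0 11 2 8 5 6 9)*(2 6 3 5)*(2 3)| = 4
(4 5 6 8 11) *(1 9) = (1 9)(4 5 6 8 11) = [0, 9, 2, 3, 5, 6, 8, 7, 11, 1, 10, 4]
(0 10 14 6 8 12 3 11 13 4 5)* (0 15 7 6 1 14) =(0 10)(1 14)(3 11 13 4 5 15 7 6 8 12) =[10, 14, 2, 11, 5, 15, 8, 6, 12, 9, 0, 13, 3, 4, 1, 7]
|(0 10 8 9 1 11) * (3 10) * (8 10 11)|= |(0 3 11)(1 8 9)|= 3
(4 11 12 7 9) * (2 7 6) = (2 7 9 4 11 12 6) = [0, 1, 7, 3, 11, 5, 2, 9, 8, 4, 10, 12, 6]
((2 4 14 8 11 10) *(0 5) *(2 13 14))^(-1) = (0 5)(2 4)(8 14 13 10 11)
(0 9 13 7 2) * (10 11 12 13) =[9, 1, 0, 3, 4, 5, 6, 2, 8, 10, 11, 12, 13, 7] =(0 9 10 11 12 13 7 2)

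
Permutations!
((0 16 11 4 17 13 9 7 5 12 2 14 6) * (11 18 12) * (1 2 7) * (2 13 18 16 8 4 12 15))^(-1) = ((0 8 4 17 18 15 2 14 6)(1 13 9)(5 11 12 7))^(-1) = (0 6 14 2 15 18 17 4 8)(1 9 13)(5 7 12 11)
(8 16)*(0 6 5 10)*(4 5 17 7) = [6, 1, 2, 3, 5, 10, 17, 4, 16, 9, 0, 11, 12, 13, 14, 15, 8, 7] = (0 6 17 7 4 5 10)(8 16)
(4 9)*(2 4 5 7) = (2 4 9 5 7) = [0, 1, 4, 3, 9, 7, 6, 2, 8, 5]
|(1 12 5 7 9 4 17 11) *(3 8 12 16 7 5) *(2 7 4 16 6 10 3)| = 13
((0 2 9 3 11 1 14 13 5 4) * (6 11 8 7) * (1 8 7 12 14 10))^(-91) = (14)(1 10)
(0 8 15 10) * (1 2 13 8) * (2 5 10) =(0 1 5 10)(2 13 8 15) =[1, 5, 13, 3, 4, 10, 6, 7, 15, 9, 0, 11, 12, 8, 14, 2]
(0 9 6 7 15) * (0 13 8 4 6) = (0 9)(4 6 7 15 13 8) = [9, 1, 2, 3, 6, 5, 7, 15, 4, 0, 10, 11, 12, 8, 14, 13]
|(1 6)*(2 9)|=2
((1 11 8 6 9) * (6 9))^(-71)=(1 11 8 9)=((1 11 8 9))^(-71)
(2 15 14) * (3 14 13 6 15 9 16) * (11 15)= [0, 1, 9, 14, 4, 5, 11, 7, 8, 16, 10, 15, 12, 6, 2, 13, 3]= (2 9 16 3 14)(6 11 15 13)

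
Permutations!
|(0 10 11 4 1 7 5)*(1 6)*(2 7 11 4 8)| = 10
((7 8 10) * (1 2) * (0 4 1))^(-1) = (0 2 1 4)(7 10 8)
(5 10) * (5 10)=(10)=[0, 1, 2, 3, 4, 5, 6, 7, 8, 9, 10]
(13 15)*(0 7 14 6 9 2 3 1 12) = (0 7 14 6 9 2 3 1 12)(13 15) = [7, 12, 3, 1, 4, 5, 9, 14, 8, 2, 10, 11, 0, 15, 6, 13]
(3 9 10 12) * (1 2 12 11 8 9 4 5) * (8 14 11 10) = [0, 2, 12, 4, 5, 1, 6, 7, 9, 8, 10, 14, 3, 13, 11] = (1 2 12 3 4 5)(8 9)(11 14)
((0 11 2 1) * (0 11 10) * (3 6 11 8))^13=(0 10)(1 8 3 6 11 2)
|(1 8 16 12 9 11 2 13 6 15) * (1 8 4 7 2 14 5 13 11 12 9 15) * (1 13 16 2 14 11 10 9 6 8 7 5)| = 14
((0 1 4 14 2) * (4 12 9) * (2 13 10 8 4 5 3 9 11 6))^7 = (0 1 12 11 6 2)(3 9 5)(4 13 8 14 10)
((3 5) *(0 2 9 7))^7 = (0 7 9 2)(3 5)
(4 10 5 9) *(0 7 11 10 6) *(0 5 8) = [7, 1, 2, 3, 6, 9, 5, 11, 0, 4, 8, 10] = (0 7 11 10 8)(4 6 5 9)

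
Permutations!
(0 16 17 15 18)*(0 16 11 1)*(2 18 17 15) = [11, 0, 18, 3, 4, 5, 6, 7, 8, 9, 10, 1, 12, 13, 14, 17, 15, 2, 16] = (0 11 1)(2 18 16 15 17)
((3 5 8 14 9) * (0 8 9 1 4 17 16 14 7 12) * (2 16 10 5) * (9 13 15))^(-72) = (17)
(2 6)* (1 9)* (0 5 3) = (0 5 3)(1 9)(2 6) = [5, 9, 6, 0, 4, 3, 2, 7, 8, 1]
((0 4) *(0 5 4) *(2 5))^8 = ((2 5 4))^8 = (2 4 5)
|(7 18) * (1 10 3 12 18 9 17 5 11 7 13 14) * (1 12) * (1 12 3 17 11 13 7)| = |(1 10 17 5 13 14 3 12 18 7 9 11)| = 12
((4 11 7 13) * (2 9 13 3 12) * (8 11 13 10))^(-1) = ((2 9 10 8 11 7 3 12)(4 13))^(-1) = (2 12 3 7 11 8 10 9)(4 13)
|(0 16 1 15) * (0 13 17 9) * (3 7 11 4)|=28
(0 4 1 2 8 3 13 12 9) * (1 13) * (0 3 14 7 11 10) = (0 4 13 12 9 3 1 2 8 14 7 11 10) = [4, 2, 8, 1, 13, 5, 6, 11, 14, 3, 0, 10, 9, 12, 7]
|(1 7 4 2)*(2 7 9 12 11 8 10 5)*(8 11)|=14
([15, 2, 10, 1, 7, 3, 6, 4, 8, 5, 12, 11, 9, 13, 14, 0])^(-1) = [15, 3, 1, 5, 7, 9, 6, 4, 8, 12, 2, 11, 10, 13, 14, 0]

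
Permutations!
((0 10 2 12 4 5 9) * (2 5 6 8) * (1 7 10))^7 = (0 1 7 10 5 9)(2 4 8 12 6)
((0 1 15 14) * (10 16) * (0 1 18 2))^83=(0 2 18)(1 14 15)(10 16)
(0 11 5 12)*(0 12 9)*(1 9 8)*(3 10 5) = (12)(0 11 3 10 5 8 1 9) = [11, 9, 2, 10, 4, 8, 6, 7, 1, 0, 5, 3, 12]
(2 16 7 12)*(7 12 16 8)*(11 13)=(2 8 7 16 12)(11 13)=[0, 1, 8, 3, 4, 5, 6, 16, 7, 9, 10, 13, 2, 11, 14, 15, 12]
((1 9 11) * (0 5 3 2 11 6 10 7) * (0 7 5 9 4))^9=(0 4 1 11 2 3 5 10 6 9)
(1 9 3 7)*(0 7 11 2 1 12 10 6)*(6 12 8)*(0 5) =(0 7 8 6 5)(1 9 3 11 2)(10 12) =[7, 9, 1, 11, 4, 0, 5, 8, 6, 3, 12, 2, 10]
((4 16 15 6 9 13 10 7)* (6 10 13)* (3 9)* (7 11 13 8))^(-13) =(3 6 9)(4 10 8 16 11 7 15 13)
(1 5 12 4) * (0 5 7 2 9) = (0 5 12 4 1 7 2 9) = [5, 7, 9, 3, 1, 12, 6, 2, 8, 0, 10, 11, 4]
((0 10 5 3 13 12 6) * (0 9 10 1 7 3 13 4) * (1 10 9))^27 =(0 7 12 10 3 6 5 4 1 13)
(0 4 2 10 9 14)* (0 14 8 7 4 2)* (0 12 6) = (14)(0 2 10 9 8 7 4 12 6) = [2, 1, 10, 3, 12, 5, 0, 4, 7, 8, 9, 11, 6, 13, 14]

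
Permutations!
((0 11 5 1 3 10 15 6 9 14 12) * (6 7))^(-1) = (0 12 14 9 6 7 15 10 3 1 5 11)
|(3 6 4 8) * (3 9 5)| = 6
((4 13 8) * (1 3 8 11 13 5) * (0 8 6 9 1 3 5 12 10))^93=(0 12 8 10 4)(1 6 5 9 3)(11 13)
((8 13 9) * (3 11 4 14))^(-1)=((3 11 4 14)(8 13 9))^(-1)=(3 14 4 11)(8 9 13)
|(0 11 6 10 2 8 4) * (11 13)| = 8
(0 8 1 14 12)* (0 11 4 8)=(1 14 12 11 4 8)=[0, 14, 2, 3, 8, 5, 6, 7, 1, 9, 10, 4, 11, 13, 12]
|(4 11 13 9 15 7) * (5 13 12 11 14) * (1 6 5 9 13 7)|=8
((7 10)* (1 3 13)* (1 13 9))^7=(13)(1 3 9)(7 10)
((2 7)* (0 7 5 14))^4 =((0 7 2 5 14))^4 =(0 14 5 2 7)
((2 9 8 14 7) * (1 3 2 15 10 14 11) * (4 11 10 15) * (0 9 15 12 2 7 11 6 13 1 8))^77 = (0 9)(1 13 6 4 7 3)(2 12 15)(8 10 14 11)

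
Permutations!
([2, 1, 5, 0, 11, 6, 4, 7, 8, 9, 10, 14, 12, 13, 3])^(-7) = [2, 1, 5, 0, 11, 6, 4, 7, 8, 9, 10, 14, 12, 13, 3]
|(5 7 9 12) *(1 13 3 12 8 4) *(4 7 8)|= |(1 13 3 12 5 8 7 9 4)|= 9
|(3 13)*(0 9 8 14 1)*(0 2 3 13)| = 7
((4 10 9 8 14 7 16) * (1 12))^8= (4 10 9 8 14 7 16)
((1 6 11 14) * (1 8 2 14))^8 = ((1 6 11)(2 14 8))^8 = (1 11 6)(2 8 14)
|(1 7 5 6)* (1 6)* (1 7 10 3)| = |(1 10 3)(5 7)| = 6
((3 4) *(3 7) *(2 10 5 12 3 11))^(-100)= ((2 10 5 12 3 4 7 11))^(-100)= (2 3)(4 10)(5 7)(11 12)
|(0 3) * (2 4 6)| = |(0 3)(2 4 6)| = 6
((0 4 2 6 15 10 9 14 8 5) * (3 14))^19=(0 14 10 2 5 3 15 4 8 9 6)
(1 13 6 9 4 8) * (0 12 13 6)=(0 12 13)(1 6 9 4 8)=[12, 6, 2, 3, 8, 5, 9, 7, 1, 4, 10, 11, 13, 0]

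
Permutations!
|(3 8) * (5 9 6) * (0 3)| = |(0 3 8)(5 9 6)| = 3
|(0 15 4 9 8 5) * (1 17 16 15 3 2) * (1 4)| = |(0 3 2 4 9 8 5)(1 17 16 15)| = 28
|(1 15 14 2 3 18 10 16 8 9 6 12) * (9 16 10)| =|(1 15 14 2 3 18 9 6 12)(8 16)| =18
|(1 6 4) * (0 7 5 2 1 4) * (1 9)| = |(0 7 5 2 9 1 6)| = 7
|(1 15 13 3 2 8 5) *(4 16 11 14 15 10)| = |(1 10 4 16 11 14 15 13 3 2 8 5)| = 12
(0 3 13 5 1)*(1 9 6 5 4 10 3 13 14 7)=(0 13 4 10 3 14 7 1)(5 9 6)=[13, 0, 2, 14, 10, 9, 5, 1, 8, 6, 3, 11, 12, 4, 7]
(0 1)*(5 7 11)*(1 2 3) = (0 2 3 1)(5 7 11) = [2, 0, 3, 1, 4, 7, 6, 11, 8, 9, 10, 5]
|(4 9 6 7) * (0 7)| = |(0 7 4 9 6)| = 5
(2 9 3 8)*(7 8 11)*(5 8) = [0, 1, 9, 11, 4, 8, 6, 5, 2, 3, 10, 7] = (2 9 3 11 7 5 8)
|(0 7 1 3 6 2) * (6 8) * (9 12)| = 14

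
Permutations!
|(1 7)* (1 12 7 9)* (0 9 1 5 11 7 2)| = |(0 9 5 11 7 12 2)| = 7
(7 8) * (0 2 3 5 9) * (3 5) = [2, 1, 5, 3, 4, 9, 6, 8, 7, 0] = (0 2 5 9)(7 8)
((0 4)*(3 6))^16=(6)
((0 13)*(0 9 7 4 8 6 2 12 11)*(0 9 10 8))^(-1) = ((0 13 10 8 6 2 12 11 9 7 4))^(-1) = (0 4 7 9 11 12 2 6 8 10 13)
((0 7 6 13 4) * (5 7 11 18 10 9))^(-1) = ((0 11 18 10 9 5 7 6 13 4))^(-1) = (0 4 13 6 7 5 9 10 18 11)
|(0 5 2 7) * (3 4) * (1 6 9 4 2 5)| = |(0 1 6 9 4 3 2 7)| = 8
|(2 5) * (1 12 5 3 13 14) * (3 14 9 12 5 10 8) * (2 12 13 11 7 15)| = |(1 5 12 10 8 3 11 7 15 2 14)(9 13)| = 22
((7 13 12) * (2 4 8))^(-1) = ((2 4 8)(7 13 12))^(-1) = (2 8 4)(7 12 13)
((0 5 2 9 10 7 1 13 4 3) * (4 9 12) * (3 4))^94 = ((0 5 2 12 3)(1 13 9 10 7))^94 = (0 3 12 2 5)(1 7 10 9 13)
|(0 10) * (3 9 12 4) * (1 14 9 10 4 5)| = |(0 4 3 10)(1 14 9 12 5)| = 20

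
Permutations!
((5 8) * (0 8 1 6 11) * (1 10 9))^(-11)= (0 1 5 11 9 8 6 10)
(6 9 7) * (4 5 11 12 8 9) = (4 5 11 12 8 9 7 6) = [0, 1, 2, 3, 5, 11, 4, 6, 9, 7, 10, 12, 8]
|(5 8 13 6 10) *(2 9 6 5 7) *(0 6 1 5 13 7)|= 6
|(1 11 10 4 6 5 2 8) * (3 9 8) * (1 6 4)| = |(1 11 10)(2 3 9 8 6 5)| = 6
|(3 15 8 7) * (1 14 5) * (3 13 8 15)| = 3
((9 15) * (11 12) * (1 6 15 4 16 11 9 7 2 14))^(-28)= (1 15 2)(4 11 9 16 12)(6 7 14)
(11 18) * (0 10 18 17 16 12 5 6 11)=(0 10 18)(5 6 11 17 16 12)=[10, 1, 2, 3, 4, 6, 11, 7, 8, 9, 18, 17, 5, 13, 14, 15, 12, 16, 0]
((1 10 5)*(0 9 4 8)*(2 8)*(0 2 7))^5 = (0 9 4 7)(1 5 10)(2 8)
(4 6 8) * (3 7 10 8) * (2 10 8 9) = (2 10 9)(3 7 8 4 6) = [0, 1, 10, 7, 6, 5, 3, 8, 4, 2, 9]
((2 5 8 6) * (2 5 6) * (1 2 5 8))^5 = (8)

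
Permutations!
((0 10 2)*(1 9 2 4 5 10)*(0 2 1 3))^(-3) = (10)(0 3)(1 9)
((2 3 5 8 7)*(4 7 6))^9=(2 5 6 7 3 8 4)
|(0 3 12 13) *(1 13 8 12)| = |(0 3 1 13)(8 12)| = 4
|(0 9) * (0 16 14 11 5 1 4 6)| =9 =|(0 9 16 14 11 5 1 4 6)|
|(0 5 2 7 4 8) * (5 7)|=|(0 7 4 8)(2 5)|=4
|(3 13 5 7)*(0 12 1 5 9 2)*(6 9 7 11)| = 24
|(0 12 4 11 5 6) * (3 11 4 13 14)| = 8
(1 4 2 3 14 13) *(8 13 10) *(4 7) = (1 7 4 2 3 14 10 8 13) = [0, 7, 3, 14, 2, 5, 6, 4, 13, 9, 8, 11, 12, 1, 10]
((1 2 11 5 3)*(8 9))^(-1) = ((1 2 11 5 3)(8 9))^(-1) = (1 3 5 11 2)(8 9)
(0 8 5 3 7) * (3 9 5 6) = (0 8 6 3 7)(5 9) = [8, 1, 2, 7, 4, 9, 3, 0, 6, 5]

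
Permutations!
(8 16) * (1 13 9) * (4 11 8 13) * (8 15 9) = (1 4 11 15 9)(8 16 13) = [0, 4, 2, 3, 11, 5, 6, 7, 16, 1, 10, 15, 12, 8, 14, 9, 13]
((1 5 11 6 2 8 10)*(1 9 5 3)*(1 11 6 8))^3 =(1 8 5)(2 11 9)(3 10 6)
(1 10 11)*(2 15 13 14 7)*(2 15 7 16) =(1 10 11)(2 7 15 13 14 16) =[0, 10, 7, 3, 4, 5, 6, 15, 8, 9, 11, 1, 12, 14, 16, 13, 2]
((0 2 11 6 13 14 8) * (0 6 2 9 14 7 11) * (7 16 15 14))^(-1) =(0 2 11 7 9)(6 8 14 15 16 13)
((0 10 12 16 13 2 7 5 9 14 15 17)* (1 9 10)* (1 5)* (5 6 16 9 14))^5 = (0 7)(1 6)(2 17)(5 10 12 9)(13 15)(14 16)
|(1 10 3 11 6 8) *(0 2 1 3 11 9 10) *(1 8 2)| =14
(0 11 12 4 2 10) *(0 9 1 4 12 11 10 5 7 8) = [10, 4, 5, 3, 2, 7, 6, 8, 0, 1, 9, 11, 12] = (12)(0 10 9 1 4 2 5 7 8)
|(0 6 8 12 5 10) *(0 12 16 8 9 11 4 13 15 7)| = 24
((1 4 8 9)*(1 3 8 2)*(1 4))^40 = ((2 4)(3 8 9))^40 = (3 8 9)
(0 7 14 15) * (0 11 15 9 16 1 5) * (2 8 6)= [7, 5, 8, 3, 4, 0, 2, 14, 6, 16, 10, 15, 12, 13, 9, 11, 1]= (0 7 14 9 16 1 5)(2 8 6)(11 15)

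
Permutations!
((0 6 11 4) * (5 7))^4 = ((0 6 11 4)(5 7))^4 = (11)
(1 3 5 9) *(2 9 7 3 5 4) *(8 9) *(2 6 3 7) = (1 5 2 8 9)(3 4 6) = [0, 5, 8, 4, 6, 2, 3, 7, 9, 1]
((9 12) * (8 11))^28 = ((8 11)(9 12))^28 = (12)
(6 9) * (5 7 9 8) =(5 7 9 6 8) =[0, 1, 2, 3, 4, 7, 8, 9, 5, 6]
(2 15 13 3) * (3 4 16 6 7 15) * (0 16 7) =(0 16 6)(2 3)(4 7 15 13) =[16, 1, 3, 2, 7, 5, 0, 15, 8, 9, 10, 11, 12, 4, 14, 13, 6]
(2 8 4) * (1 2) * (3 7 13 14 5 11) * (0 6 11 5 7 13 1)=(0 6 11 3 13 14 7 1 2 8 4)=[6, 2, 8, 13, 0, 5, 11, 1, 4, 9, 10, 3, 12, 14, 7]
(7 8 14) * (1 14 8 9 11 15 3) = (1 14 7 9 11 15 3) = [0, 14, 2, 1, 4, 5, 6, 9, 8, 11, 10, 15, 12, 13, 7, 3]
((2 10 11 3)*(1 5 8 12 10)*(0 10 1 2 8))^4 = ((0 10 11 3 8 12 1 5))^4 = (0 8)(1 11)(3 5)(10 12)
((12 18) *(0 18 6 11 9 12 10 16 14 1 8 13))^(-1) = (0 13 8 1 14 16 10 18)(6 12 9 11)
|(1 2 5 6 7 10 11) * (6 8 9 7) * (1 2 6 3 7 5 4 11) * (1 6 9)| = 12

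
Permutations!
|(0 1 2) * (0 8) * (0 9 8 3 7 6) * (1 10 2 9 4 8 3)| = 8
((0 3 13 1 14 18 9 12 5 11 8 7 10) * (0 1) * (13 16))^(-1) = ((0 3 16 13)(1 14 18 9 12 5 11 8 7 10))^(-1) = (0 13 16 3)(1 10 7 8 11 5 12 9 18 14)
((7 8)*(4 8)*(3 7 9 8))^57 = (8 9)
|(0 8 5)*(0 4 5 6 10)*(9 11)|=4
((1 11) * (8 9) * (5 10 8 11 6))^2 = (1 5 8 11 6 10 9)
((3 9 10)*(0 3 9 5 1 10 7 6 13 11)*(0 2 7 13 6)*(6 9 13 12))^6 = (0 11 1)(2 10 3)(5 7 13)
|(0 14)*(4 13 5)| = 6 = |(0 14)(4 13 5)|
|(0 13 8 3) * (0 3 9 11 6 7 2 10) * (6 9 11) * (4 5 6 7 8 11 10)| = 11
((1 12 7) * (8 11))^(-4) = ((1 12 7)(8 11))^(-4) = (1 7 12)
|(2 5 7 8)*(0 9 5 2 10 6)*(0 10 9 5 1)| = 6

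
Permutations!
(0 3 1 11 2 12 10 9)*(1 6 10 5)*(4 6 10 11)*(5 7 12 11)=(0 3 10 9)(1 4 6 5)(2 11)(7 12)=[3, 4, 11, 10, 6, 1, 5, 12, 8, 0, 9, 2, 7]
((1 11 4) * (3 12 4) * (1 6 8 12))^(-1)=(1 3 11)(4 12 8 6)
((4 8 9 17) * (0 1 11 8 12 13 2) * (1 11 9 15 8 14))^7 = ((0 11 14 1 9 17 4 12 13 2)(8 15))^7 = (0 12 9 11 13 17 14 2 4 1)(8 15)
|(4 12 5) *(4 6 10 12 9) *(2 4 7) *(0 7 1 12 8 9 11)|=35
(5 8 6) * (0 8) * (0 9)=[8, 1, 2, 3, 4, 9, 5, 7, 6, 0]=(0 8 6 5 9)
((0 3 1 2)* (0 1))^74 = ((0 3)(1 2))^74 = (3)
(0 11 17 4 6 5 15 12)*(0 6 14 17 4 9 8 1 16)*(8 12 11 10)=(0 10 8 1 16)(4 14 17 9 12 6 5 15 11)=[10, 16, 2, 3, 14, 15, 5, 7, 1, 12, 8, 4, 6, 13, 17, 11, 0, 9]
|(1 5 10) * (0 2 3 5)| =|(0 2 3 5 10 1)| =6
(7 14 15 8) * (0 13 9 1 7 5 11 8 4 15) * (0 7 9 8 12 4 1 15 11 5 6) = (0 13 8 6)(1 9 15)(4 11 12)(7 14) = [13, 9, 2, 3, 11, 5, 0, 14, 6, 15, 10, 12, 4, 8, 7, 1]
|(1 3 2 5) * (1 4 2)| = 6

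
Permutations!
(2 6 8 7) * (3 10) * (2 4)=(2 6 8 7 4)(3 10)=[0, 1, 6, 10, 2, 5, 8, 4, 7, 9, 3]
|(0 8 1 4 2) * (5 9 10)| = 15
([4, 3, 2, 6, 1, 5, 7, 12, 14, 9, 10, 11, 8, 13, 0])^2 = (0 1 6 12 14 4 3 7 8)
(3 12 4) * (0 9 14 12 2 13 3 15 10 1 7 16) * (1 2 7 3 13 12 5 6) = [9, 3, 12, 7, 15, 6, 1, 16, 8, 14, 2, 11, 4, 13, 5, 10, 0] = (0 9 14 5 6 1 3 7 16)(2 12 4 15 10)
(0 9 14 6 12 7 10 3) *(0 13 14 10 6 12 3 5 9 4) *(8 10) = (0 4)(3 13 14 12 7 6)(5 9 8 10) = [4, 1, 2, 13, 0, 9, 3, 6, 10, 8, 5, 11, 7, 14, 12]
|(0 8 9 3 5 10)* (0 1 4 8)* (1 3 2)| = |(1 4 8 9 2)(3 5 10)| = 15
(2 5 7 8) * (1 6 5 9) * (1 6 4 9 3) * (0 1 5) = (0 1 4 9 6)(2 3 5 7 8) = [1, 4, 3, 5, 9, 7, 0, 8, 2, 6]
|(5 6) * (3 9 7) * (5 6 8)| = |(3 9 7)(5 8)| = 6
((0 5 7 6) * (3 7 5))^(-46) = (0 7)(3 6)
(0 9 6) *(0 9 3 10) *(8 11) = [3, 1, 2, 10, 4, 5, 9, 7, 11, 6, 0, 8] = (0 3 10)(6 9)(8 11)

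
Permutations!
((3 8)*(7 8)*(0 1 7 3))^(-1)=(0 8 7 1)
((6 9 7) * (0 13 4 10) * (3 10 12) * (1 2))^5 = ((0 13 4 12 3 10)(1 2)(6 9 7))^5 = (0 10 3 12 4 13)(1 2)(6 7 9)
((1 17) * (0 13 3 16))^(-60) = (17)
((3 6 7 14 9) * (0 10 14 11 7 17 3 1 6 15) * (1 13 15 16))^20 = (17)(0 14 13)(9 15 10)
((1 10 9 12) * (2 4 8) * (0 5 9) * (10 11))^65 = ((0 5 9 12 1 11 10)(2 4 8))^65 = (0 9 1 10 5 12 11)(2 8 4)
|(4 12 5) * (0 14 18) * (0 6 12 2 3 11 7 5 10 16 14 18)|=|(0 18 6 12 10 16 14)(2 3 11 7 5 4)|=42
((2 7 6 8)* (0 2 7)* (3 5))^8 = (6 7 8)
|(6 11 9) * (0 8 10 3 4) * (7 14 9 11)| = 20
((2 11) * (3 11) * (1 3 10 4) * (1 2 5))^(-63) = ((1 3 11 5)(2 10 4))^(-63) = (1 3 11 5)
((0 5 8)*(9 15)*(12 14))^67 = (0 5 8)(9 15)(12 14)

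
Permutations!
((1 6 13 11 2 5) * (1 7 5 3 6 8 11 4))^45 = (1 6 11 4 3 8 13 2)(5 7)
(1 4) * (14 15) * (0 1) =(0 1 4)(14 15) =[1, 4, 2, 3, 0, 5, 6, 7, 8, 9, 10, 11, 12, 13, 15, 14]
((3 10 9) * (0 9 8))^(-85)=((0 9 3 10 8))^(-85)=(10)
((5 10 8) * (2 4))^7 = ((2 4)(5 10 8))^7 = (2 4)(5 10 8)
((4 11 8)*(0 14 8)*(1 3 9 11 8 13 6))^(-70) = (0 13 1 9)(3 11 14 6) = ((0 14 13 6 1 3 9 11)(4 8))^(-70)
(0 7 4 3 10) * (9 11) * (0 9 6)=[7, 1, 2, 10, 3, 5, 0, 4, 8, 11, 9, 6]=(0 7 4 3 10 9 11 6)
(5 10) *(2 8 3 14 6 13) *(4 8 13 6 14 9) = (14)(2 13)(3 9 4 8)(5 10) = [0, 1, 13, 9, 8, 10, 6, 7, 3, 4, 5, 11, 12, 2, 14]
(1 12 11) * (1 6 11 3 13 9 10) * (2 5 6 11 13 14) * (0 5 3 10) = (0 5 6 13 9)(1 12 10)(2 3 14) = [5, 12, 3, 14, 4, 6, 13, 7, 8, 0, 1, 11, 10, 9, 2]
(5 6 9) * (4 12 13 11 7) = (4 12 13 11 7)(5 6 9) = [0, 1, 2, 3, 12, 6, 9, 4, 8, 5, 10, 7, 13, 11]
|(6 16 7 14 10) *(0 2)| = 10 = |(0 2)(6 16 7 14 10)|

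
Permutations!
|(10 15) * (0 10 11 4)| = |(0 10 15 11 4)| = 5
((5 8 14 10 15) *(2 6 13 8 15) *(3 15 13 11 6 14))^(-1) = (2 10 14)(3 8 13 5 15)(6 11)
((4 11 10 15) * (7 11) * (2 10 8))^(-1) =(2 8 11 7 4 15 10)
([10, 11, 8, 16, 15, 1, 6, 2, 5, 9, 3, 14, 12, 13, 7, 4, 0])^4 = (16)(1 2 11 8 14 5 7)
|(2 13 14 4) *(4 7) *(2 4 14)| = |(2 13)(7 14)| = 2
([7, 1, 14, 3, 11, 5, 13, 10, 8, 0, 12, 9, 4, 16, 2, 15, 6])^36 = (16)(0 7 10 12 4 11 9)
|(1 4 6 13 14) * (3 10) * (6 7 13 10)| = |(1 4 7 13 14)(3 6 10)| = 15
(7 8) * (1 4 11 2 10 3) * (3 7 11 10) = (1 4 10 7 8 11 2 3) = [0, 4, 3, 1, 10, 5, 6, 8, 11, 9, 7, 2]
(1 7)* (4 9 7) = (1 4 9 7) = [0, 4, 2, 3, 9, 5, 6, 1, 8, 7]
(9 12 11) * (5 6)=(5 6)(9 12 11)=[0, 1, 2, 3, 4, 6, 5, 7, 8, 12, 10, 9, 11]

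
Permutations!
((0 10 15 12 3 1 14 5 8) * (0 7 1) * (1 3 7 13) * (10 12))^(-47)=((0 12 7 3)(1 14 5 8 13)(10 15))^(-47)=(0 12 7 3)(1 8 14 13 5)(10 15)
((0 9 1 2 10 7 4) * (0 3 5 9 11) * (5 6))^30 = (11)(1 7 6)(2 4 5)(3 9 10)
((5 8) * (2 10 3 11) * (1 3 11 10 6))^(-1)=((1 3 10 11 2 6)(5 8))^(-1)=(1 6 2 11 10 3)(5 8)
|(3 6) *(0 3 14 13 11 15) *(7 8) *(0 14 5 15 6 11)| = |(0 3 11 6 5 15 14 13)(7 8)| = 8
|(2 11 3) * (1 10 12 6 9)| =|(1 10 12 6 9)(2 11 3)| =15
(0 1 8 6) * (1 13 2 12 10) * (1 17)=(0 13 2 12 10 17 1 8 6)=[13, 8, 12, 3, 4, 5, 0, 7, 6, 9, 17, 11, 10, 2, 14, 15, 16, 1]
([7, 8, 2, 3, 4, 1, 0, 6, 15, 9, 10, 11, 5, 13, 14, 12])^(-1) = (0 6 7)(1 5 12 15 8)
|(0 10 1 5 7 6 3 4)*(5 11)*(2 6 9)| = |(0 10 1 11 5 7 9 2 6 3 4)| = 11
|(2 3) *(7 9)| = 2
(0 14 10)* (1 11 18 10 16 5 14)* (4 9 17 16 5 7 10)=(0 1 11 18 4 9 17 16 7 10)(5 14)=[1, 11, 2, 3, 9, 14, 6, 10, 8, 17, 0, 18, 12, 13, 5, 15, 7, 16, 4]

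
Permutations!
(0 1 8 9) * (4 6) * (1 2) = (0 2 1 8 9)(4 6) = [2, 8, 1, 3, 6, 5, 4, 7, 9, 0]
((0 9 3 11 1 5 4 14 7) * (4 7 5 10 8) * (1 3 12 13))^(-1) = (0 7 5 14 4 8 10 1 13 12 9)(3 11)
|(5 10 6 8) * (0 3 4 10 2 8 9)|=6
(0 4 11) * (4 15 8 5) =[15, 1, 2, 3, 11, 4, 6, 7, 5, 9, 10, 0, 12, 13, 14, 8] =(0 15 8 5 4 11)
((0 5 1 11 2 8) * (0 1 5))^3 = ((1 11 2 8))^3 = (1 8 2 11)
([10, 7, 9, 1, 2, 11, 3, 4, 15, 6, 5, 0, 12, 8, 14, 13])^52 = [0, 2, 3, 4, 6, 5, 7, 9, 15, 1, 10, 11, 12, 8, 14, 13]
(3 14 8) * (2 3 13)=(2 3 14 8 13)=[0, 1, 3, 14, 4, 5, 6, 7, 13, 9, 10, 11, 12, 2, 8]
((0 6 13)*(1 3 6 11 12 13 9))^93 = ((0 11 12 13)(1 3 6 9))^93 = (0 11 12 13)(1 3 6 9)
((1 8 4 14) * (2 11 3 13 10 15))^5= (1 8 4 14)(2 15 10 13 3 11)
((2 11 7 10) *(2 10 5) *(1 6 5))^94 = ((1 6 5 2 11 7))^94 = (1 11 5)(2 6 7)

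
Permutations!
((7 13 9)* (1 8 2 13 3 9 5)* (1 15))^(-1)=((1 8 2 13 5 15)(3 9 7))^(-1)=(1 15 5 13 2 8)(3 7 9)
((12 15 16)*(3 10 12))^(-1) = ((3 10 12 15 16))^(-1) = (3 16 15 12 10)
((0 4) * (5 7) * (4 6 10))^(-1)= (0 4 10 6)(5 7)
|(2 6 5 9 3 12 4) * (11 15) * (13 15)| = 21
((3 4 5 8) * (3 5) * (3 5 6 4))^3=(4 6 8 5)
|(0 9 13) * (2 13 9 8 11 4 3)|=7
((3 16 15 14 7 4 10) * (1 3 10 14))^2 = (1 16)(3 15)(4 7 14)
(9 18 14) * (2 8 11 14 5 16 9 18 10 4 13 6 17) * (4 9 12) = (2 8 11 14 18 5 16 12 4 13 6 17)(9 10) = [0, 1, 8, 3, 13, 16, 17, 7, 11, 10, 9, 14, 4, 6, 18, 15, 12, 2, 5]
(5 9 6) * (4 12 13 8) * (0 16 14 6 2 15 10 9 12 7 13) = [16, 1, 15, 3, 7, 12, 5, 13, 4, 2, 9, 11, 0, 8, 6, 10, 14] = (0 16 14 6 5 12)(2 15 10 9)(4 7 13 8)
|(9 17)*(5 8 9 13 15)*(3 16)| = 6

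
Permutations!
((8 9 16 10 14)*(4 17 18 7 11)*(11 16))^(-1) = (4 11 9 8 14 10 16 7 18 17)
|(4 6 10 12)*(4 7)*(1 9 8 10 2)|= |(1 9 8 10 12 7 4 6 2)|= 9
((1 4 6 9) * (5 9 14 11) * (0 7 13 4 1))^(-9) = ((0 7 13 4 6 14 11 5 9))^(-9) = (14)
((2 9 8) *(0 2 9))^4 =(9)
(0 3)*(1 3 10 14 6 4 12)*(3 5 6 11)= (0 10 14 11 3)(1 5 6 4 12)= [10, 5, 2, 0, 12, 6, 4, 7, 8, 9, 14, 3, 1, 13, 11]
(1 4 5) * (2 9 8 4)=(1 2 9 8 4 5)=[0, 2, 9, 3, 5, 1, 6, 7, 4, 8]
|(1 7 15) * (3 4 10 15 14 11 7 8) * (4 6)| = |(1 8 3 6 4 10 15)(7 14 11)| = 21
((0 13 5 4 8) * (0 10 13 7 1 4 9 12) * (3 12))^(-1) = (0 12 3 9 5 13 10 8 4 1 7)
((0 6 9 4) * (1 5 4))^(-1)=(0 4 5 1 9 6)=((0 6 9 1 5 4))^(-1)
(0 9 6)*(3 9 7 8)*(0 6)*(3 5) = (0 7 8 5 3 9) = [7, 1, 2, 9, 4, 3, 6, 8, 5, 0]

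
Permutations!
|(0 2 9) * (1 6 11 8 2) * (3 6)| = |(0 1 3 6 11 8 2 9)| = 8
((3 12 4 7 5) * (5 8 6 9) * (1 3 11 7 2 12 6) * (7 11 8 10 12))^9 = ((1 3 6 9 5 8)(2 7 10 12 4))^9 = (1 9)(2 4 12 10 7)(3 5)(6 8)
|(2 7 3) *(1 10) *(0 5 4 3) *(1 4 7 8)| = |(0 5 7)(1 10 4 3 2 8)| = 6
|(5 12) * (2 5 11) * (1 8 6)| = 12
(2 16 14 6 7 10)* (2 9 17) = (2 16 14 6 7 10 9 17) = [0, 1, 16, 3, 4, 5, 7, 10, 8, 17, 9, 11, 12, 13, 6, 15, 14, 2]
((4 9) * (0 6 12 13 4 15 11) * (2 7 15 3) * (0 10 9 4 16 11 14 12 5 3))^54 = (0 10 16 12 15 2 5)(3 6 9 11 13 14 7)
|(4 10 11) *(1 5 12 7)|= 12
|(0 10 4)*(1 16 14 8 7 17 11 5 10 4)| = |(0 4)(1 16 14 8 7 17 11 5 10)| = 18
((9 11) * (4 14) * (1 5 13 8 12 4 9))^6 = (1 14 8)(4 13 11)(5 9 12)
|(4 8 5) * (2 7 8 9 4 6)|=10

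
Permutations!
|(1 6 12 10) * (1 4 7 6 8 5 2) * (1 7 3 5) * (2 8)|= 10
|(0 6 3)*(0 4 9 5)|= |(0 6 3 4 9 5)|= 6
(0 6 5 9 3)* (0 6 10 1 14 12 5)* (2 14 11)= [10, 11, 14, 6, 4, 9, 0, 7, 8, 3, 1, 2, 5, 13, 12]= (0 10 1 11 2 14 12 5 9 3 6)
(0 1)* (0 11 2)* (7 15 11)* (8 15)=(0 1 7 8 15 11 2)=[1, 7, 0, 3, 4, 5, 6, 8, 15, 9, 10, 2, 12, 13, 14, 11]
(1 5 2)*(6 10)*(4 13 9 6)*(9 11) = [0, 5, 1, 3, 13, 2, 10, 7, 8, 6, 4, 9, 12, 11] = (1 5 2)(4 13 11 9 6 10)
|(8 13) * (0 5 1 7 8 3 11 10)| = 9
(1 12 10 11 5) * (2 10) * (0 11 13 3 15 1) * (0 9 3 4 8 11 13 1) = (0 13 4 8 11 5 9 3 15)(1 12 2 10) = [13, 12, 10, 15, 8, 9, 6, 7, 11, 3, 1, 5, 2, 4, 14, 0]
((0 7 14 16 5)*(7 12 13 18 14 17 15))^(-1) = ((0 12 13 18 14 16 5)(7 17 15))^(-1) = (0 5 16 14 18 13 12)(7 15 17)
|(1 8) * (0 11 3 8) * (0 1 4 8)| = |(0 11 3)(4 8)| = 6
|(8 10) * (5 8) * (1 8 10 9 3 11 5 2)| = |(1 8 9 3 11 5 10 2)| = 8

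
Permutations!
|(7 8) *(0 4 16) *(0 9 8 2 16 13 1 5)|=|(0 4 13 1 5)(2 16 9 8 7)|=5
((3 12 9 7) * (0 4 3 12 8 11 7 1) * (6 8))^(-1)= ((0 4 3 6 8 11 7 12 9 1))^(-1)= (0 1 9 12 7 11 8 6 3 4)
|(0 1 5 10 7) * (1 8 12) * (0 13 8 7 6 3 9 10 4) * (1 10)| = 12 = |(0 7 13 8 12 10 6 3 9 1 5 4)|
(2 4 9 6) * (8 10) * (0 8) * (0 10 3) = (10)(0 8 3)(2 4 9 6) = [8, 1, 4, 0, 9, 5, 2, 7, 3, 6, 10]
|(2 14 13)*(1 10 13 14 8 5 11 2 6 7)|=|(14)(1 10 13 6 7)(2 8 5 11)|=20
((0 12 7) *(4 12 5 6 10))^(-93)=((0 5 6 10 4 12 7))^(-93)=(0 12 10 5 7 4 6)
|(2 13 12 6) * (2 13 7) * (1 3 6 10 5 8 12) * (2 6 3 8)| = |(1 8 12 10 5 2 7 6 13)| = 9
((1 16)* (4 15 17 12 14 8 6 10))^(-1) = (1 16)(4 10 6 8 14 12 17 15)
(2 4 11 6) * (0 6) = (0 6 2 4 11) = [6, 1, 4, 3, 11, 5, 2, 7, 8, 9, 10, 0]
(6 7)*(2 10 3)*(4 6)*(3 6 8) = (2 10 6 7 4 8 3) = [0, 1, 10, 2, 8, 5, 7, 4, 3, 9, 6]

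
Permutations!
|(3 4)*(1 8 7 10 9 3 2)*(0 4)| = 9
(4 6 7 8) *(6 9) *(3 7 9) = (3 7 8 4)(6 9) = [0, 1, 2, 7, 3, 5, 9, 8, 4, 6]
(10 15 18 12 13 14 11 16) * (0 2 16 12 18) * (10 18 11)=(0 2 16 18 11 12 13 14 10 15)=[2, 1, 16, 3, 4, 5, 6, 7, 8, 9, 15, 12, 13, 14, 10, 0, 18, 17, 11]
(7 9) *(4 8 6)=(4 8 6)(7 9)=[0, 1, 2, 3, 8, 5, 4, 9, 6, 7]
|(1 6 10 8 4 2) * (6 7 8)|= |(1 7 8 4 2)(6 10)|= 10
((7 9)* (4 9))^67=(4 9 7)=((4 9 7))^67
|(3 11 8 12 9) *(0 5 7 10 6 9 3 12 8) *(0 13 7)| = |(0 5)(3 11 13 7 10 6 9 12)| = 8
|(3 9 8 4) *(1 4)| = 5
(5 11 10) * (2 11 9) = (2 11 10 5 9) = [0, 1, 11, 3, 4, 9, 6, 7, 8, 2, 5, 10]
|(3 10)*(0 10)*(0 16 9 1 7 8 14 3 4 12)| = 28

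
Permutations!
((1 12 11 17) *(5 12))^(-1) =((1 5 12 11 17))^(-1) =(1 17 11 12 5)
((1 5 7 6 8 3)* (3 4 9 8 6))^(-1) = ((1 5 7 3)(4 9 8))^(-1) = (1 3 7 5)(4 8 9)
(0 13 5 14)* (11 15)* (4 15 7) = (0 13 5 14)(4 15 11 7) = [13, 1, 2, 3, 15, 14, 6, 4, 8, 9, 10, 7, 12, 5, 0, 11]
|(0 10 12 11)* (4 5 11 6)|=|(0 10 12 6 4 5 11)|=7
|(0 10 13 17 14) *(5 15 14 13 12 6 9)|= |(0 10 12 6 9 5 15 14)(13 17)|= 8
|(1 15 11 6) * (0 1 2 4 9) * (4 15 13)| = |(0 1 13 4 9)(2 15 11 6)| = 20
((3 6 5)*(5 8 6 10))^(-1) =(3 5 10)(6 8)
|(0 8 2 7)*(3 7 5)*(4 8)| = 7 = |(0 4 8 2 5 3 7)|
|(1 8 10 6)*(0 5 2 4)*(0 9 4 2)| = |(0 5)(1 8 10 6)(4 9)| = 4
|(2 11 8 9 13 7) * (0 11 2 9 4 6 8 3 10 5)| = 15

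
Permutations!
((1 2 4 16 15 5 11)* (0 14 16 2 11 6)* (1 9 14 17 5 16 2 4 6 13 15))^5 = (0 16 2 13 9 17 1 6 15 14 5 11)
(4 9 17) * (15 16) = [0, 1, 2, 3, 9, 5, 6, 7, 8, 17, 10, 11, 12, 13, 14, 16, 15, 4] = (4 9 17)(15 16)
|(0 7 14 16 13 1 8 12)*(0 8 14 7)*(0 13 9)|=6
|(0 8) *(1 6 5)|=|(0 8)(1 6 5)|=6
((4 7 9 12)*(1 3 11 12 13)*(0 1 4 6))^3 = (0 11)(1 12)(3 6)(4 13 9 7)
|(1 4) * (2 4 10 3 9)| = |(1 10 3 9 2 4)| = 6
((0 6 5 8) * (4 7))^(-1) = (0 8 5 6)(4 7)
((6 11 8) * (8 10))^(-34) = ((6 11 10 8))^(-34) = (6 10)(8 11)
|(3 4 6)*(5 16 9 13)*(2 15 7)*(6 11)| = 12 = |(2 15 7)(3 4 11 6)(5 16 9 13)|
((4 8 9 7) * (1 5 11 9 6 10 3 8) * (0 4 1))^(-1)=((0 4)(1 5 11 9 7)(3 8 6 10))^(-1)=(0 4)(1 7 9 11 5)(3 10 6 8)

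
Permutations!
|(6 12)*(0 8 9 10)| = |(0 8 9 10)(6 12)| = 4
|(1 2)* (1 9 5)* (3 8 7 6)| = |(1 2 9 5)(3 8 7 6)| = 4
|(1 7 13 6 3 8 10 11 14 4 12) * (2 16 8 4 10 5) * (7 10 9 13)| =20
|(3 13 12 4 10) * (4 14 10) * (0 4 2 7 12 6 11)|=11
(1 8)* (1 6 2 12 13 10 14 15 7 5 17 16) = (1 8 6 2 12 13 10 14 15 7 5 17 16) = [0, 8, 12, 3, 4, 17, 2, 5, 6, 9, 14, 11, 13, 10, 15, 7, 1, 16]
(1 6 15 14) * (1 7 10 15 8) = (1 6 8)(7 10 15 14) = [0, 6, 2, 3, 4, 5, 8, 10, 1, 9, 15, 11, 12, 13, 7, 14]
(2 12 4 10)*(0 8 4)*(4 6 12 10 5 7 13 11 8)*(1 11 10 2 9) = (0 4 5 7 13 10 9 1 11 8 6 12) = [4, 11, 2, 3, 5, 7, 12, 13, 6, 1, 9, 8, 0, 10]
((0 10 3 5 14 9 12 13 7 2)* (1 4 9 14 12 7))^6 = ((14)(0 10 3 5 12 13 1 4 9 7 2))^6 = (14)(0 1 10 4 3 9 5 7 12 2 13)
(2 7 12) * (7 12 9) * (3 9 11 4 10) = [0, 1, 12, 9, 10, 5, 6, 11, 8, 7, 3, 4, 2] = (2 12)(3 9 7 11 4 10)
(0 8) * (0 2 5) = (0 8 2 5) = [8, 1, 5, 3, 4, 0, 6, 7, 2]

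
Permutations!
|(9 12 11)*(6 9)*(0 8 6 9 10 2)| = |(0 8 6 10 2)(9 12 11)| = 15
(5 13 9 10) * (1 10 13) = (1 10 5)(9 13) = [0, 10, 2, 3, 4, 1, 6, 7, 8, 13, 5, 11, 12, 9]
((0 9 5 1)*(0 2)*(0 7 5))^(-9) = (0 9)(1 5 7 2)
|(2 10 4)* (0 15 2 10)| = 6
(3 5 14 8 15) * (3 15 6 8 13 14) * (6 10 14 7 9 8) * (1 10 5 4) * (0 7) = [7, 10, 2, 4, 1, 3, 6, 9, 5, 8, 14, 11, 12, 0, 13, 15] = (15)(0 7 9 8 5 3 4 1 10 14 13)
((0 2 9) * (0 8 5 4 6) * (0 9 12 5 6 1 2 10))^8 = (1 5 2 4 12)(6 8 9)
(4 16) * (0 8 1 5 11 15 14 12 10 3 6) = (0 8 1 5 11 15 14 12 10 3 6)(4 16) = [8, 5, 2, 6, 16, 11, 0, 7, 1, 9, 3, 15, 10, 13, 12, 14, 4]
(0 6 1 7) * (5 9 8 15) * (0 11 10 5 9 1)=(0 6)(1 7 11 10 5)(8 15 9)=[6, 7, 2, 3, 4, 1, 0, 11, 15, 8, 5, 10, 12, 13, 14, 9]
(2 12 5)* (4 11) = (2 12 5)(4 11) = [0, 1, 12, 3, 11, 2, 6, 7, 8, 9, 10, 4, 5]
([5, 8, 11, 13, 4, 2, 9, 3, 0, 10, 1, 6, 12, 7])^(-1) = [8, 10, 5, 7, 4, 0, 11, 13, 1, 6, 9, 2, 12, 3]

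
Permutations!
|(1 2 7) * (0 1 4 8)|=|(0 1 2 7 4 8)|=6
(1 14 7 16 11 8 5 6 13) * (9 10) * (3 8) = (1 14 7 16 11 3 8 5 6 13)(9 10) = [0, 14, 2, 8, 4, 6, 13, 16, 5, 10, 9, 3, 12, 1, 7, 15, 11]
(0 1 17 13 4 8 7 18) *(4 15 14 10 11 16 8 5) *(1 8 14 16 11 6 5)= [8, 17, 2, 3, 1, 4, 5, 18, 7, 9, 6, 11, 12, 15, 10, 16, 14, 13, 0]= (0 8 7 18)(1 17 13 15 16 14 10 6 5 4)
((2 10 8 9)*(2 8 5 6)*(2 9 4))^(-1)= (2 4 8 9 6 5 10)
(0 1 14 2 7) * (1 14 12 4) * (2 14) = [2, 12, 7, 3, 1, 5, 6, 0, 8, 9, 10, 11, 4, 13, 14] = (14)(0 2 7)(1 12 4)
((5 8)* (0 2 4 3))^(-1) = (0 3 4 2)(5 8)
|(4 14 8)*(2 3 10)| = |(2 3 10)(4 14 8)| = 3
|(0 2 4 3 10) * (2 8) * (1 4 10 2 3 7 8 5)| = 9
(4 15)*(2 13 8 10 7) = (2 13 8 10 7)(4 15) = [0, 1, 13, 3, 15, 5, 6, 2, 10, 9, 7, 11, 12, 8, 14, 4]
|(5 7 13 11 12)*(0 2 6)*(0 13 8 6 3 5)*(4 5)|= 11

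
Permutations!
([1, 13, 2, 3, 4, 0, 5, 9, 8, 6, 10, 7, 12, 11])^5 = (0 9 13 5 7 1 6 11)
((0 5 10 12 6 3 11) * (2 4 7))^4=((0 5 10 12 6 3 11)(2 4 7))^4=(0 6 5 3 10 11 12)(2 4 7)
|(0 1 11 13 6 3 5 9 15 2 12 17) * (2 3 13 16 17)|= 20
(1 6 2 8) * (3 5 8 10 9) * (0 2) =(0 2 10 9 3 5 8 1 6) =[2, 6, 10, 5, 4, 8, 0, 7, 1, 3, 9]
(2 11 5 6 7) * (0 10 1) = (0 10 1)(2 11 5 6 7) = [10, 0, 11, 3, 4, 6, 7, 2, 8, 9, 1, 5]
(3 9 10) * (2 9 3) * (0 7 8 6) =(0 7 8 6)(2 9 10) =[7, 1, 9, 3, 4, 5, 0, 8, 6, 10, 2]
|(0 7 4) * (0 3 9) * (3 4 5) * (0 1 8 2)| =8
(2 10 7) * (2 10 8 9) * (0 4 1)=[4, 0, 8, 3, 1, 5, 6, 10, 9, 2, 7]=(0 4 1)(2 8 9)(7 10)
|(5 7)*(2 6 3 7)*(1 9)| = |(1 9)(2 6 3 7 5)| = 10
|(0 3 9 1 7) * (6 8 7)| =7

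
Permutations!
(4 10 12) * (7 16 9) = [0, 1, 2, 3, 10, 5, 6, 16, 8, 7, 12, 11, 4, 13, 14, 15, 9] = (4 10 12)(7 16 9)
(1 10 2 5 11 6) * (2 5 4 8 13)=(1 10 5 11 6)(2 4 8 13)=[0, 10, 4, 3, 8, 11, 1, 7, 13, 9, 5, 6, 12, 2]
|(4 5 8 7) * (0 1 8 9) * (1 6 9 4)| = 6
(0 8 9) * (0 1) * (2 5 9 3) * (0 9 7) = (0 8 3 2 5 7)(1 9) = [8, 9, 5, 2, 4, 7, 6, 0, 3, 1]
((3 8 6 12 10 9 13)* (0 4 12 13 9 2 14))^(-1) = (0 14 2 10 12 4)(3 13 6 8)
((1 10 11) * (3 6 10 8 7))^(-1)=(1 11 10 6 3 7 8)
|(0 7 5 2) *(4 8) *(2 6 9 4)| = |(0 7 5 6 9 4 8 2)| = 8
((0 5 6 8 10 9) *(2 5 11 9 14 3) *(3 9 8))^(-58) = (0 8 14)(2 6)(3 5)(9 11 10)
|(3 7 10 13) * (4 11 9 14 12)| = 20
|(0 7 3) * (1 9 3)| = |(0 7 1 9 3)| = 5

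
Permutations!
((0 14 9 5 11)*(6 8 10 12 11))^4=((0 14 9 5 6 8 10 12 11))^4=(0 6 11 5 12 9 10 14 8)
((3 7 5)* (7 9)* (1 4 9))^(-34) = ((1 4 9 7 5 3))^(-34) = (1 9 5)(3 4 7)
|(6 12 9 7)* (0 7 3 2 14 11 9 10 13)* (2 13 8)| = 12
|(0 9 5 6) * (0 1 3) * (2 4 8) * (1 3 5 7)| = |(0 9 7 1 5 6 3)(2 4 8)| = 21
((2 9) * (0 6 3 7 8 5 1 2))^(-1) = ((0 6 3 7 8 5 1 2 9))^(-1) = (0 9 2 1 5 8 7 3 6)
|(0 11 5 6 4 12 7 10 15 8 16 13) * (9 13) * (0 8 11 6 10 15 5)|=|(0 6 4 12 7 15 11)(5 10)(8 16 9 13)|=28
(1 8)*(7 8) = (1 7 8) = [0, 7, 2, 3, 4, 5, 6, 8, 1]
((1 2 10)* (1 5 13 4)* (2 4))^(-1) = (1 4)(2 13 5 10)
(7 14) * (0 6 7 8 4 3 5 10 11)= [6, 1, 2, 5, 3, 10, 7, 14, 4, 9, 11, 0, 12, 13, 8]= (0 6 7 14 8 4 3 5 10 11)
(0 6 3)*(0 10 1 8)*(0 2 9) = (0 6 3 10 1 8 2 9) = [6, 8, 9, 10, 4, 5, 3, 7, 2, 0, 1]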